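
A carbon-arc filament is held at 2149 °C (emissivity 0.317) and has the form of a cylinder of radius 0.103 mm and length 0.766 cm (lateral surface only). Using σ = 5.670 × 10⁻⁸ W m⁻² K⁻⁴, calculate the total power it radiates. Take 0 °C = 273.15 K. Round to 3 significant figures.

T = 2149 °C + 273.15 = 2422.15 K.
Lateral area A = 2πrL = 2π×1.03×10⁻⁴×7.66×10⁻³ = 4.95731×10⁻⁶ m².
P = εσAT⁴ = 0.317 × 5.670×10⁻⁸ × 4.95731×10⁻⁶ × (2422.15)⁴ = 3.07 W.

P ≈ 3.07 W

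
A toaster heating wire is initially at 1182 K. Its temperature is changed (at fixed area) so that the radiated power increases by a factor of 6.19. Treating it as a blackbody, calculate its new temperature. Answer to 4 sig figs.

P ∝ T⁴, so T₂/T₁ = (P₂/P₁)^(1/4) = (6.19)^(1/4) = 1.57733.
T₂ = 1182 × 1.57733 = 1864 K.

T₂ ≈ 1864 K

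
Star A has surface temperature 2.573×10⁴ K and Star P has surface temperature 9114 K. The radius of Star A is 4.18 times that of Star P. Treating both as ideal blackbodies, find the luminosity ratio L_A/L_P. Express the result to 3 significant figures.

L ∝ R²T⁴, so L_A/L_P = (R_A/R_P)²(T_A/T_P)⁴ = (4.18)² × (2.573×10⁴/9114)⁴ = 17.4724 × 63.5218 = 1.11×10³.

L_A/L_P ≈ 1.11×10³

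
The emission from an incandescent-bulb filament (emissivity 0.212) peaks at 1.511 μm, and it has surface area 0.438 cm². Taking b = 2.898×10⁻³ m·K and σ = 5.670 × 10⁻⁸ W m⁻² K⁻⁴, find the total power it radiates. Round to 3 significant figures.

Wien's law: T = b/λ_max = 2.898×10⁻³/1.511×10⁻⁶ = 1917.94 K.
Area A = 0.438 cm² = 4.38×10⁻⁵ m².
Then P = εσAT⁴ = 0.212×5.670×10⁻⁸×4.38×10⁻⁵×(1917.94)⁴ = 7.12 W.

P ≈ 7.12 W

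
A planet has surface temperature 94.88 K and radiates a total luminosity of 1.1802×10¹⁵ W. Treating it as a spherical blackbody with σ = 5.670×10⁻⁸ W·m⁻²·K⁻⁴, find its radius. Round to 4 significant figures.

L = 4πR²σT⁴ ⇒ R = √(L/(4πσT⁴)).
σT⁴ = 4.59496 W/m², so R = √(1.1802×10¹⁵/(4π×4.59496)) = 4.521×10⁶ m.

R ≈ 4.521×10⁶ m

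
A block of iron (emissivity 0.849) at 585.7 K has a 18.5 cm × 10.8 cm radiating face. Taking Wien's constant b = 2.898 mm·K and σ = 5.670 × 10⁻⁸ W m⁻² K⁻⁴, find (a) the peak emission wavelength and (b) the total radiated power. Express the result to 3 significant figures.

λ_max ≈ 4.95 μm; P ≈ 113 W

(a) λ_max = b/T = 2.898×10⁻³/585.7 = 4.948×10⁻⁶ m = 4.95 μm.
Area A = 0.185 × 0.108 = 0.01998 m².
(b) P = εσAT⁴ = 0.849×5.670×10⁻⁸×0.01998×(585.7)⁴ = 113 W.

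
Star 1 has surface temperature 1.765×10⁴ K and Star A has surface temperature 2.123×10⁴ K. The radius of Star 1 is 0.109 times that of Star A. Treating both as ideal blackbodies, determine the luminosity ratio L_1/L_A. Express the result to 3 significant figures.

L_1/L_A ≈ 5.68×10⁻³

L ∝ R²T⁴, so L_1/L_A = (R_1/R_A)²(T_1/T_A)⁴ = (0.109)² × (1.765×10⁴/2.123×10⁴)⁴ = 0.011881 × 0.477726 = 5.68×10⁻³.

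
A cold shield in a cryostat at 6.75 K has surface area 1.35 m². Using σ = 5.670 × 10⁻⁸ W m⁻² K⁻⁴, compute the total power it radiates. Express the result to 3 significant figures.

Area A = 1.35 m².
P = σAT⁴ = 5.670×10⁻⁸ × 1.35 × (6.75)⁴ = 1.59×10⁻⁴ W.

P ≈ 1.59×10⁻⁴ W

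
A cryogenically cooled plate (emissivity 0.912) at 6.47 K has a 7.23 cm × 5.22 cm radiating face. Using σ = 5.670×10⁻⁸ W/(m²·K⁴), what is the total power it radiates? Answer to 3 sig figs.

P ≈ 3.42×10⁻⁷ W

Area A = 0.0723 × 0.0522 = 3.77406×10⁻³ m².
P = εσAT⁴ = 0.912 × 5.670×10⁻⁸ × 3.77406×10⁻³ × (6.47)⁴ = 3.42×10⁻⁷ W.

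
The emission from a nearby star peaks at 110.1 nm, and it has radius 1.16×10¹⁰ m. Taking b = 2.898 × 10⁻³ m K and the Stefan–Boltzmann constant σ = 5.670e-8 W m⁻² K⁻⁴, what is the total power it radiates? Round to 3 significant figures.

Wien's law: T = b/λ_max = 2.898×10⁻³/1.101×10⁻⁷ = 26321.5 K.
Surface area A = 4πR² = 4π(1.16×10¹⁰ m)² = 1.69093×10²¹ m².
Then P = σAT⁴ = 5.670×10⁻⁸×1.69093×10²¹×(26321.5)⁴ = 4.60×10³¹ W.

P ≈ 4.60×10³¹ W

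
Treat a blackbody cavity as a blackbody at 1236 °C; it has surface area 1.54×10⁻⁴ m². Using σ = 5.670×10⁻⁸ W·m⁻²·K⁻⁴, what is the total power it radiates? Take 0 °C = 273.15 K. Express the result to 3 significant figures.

P ≈ 45.3 W

T = 1236 °C + 273.15 = 1509.15 K.
Area A = 1.54×10⁻⁴ m².
P = σAT⁴ = 5.670×10⁻⁸ × 1.54×10⁻⁴ × (1509.15)⁴ = 45.3 W.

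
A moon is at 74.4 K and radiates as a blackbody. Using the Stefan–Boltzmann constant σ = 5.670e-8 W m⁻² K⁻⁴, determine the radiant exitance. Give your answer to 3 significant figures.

Stefan–Boltzmann: I = σT⁴ = 5.670×10⁻⁸ × (74.4)⁴ = 1.74 W/m².

I ≈ 1.74 W/m²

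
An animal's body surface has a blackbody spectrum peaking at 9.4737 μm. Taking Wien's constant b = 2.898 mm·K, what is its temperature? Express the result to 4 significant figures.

T ≈ 305.9 K

Wien's law gives T = b/λ_max = (2.898×10⁻³ m·K)/(9.4737×10⁻⁶ m) = 305.9 K.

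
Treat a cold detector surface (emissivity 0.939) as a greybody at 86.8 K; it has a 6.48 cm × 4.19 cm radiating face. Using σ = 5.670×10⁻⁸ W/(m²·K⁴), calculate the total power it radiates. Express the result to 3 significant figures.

P ≈ 8.21×10⁻³ W

Area A = 0.0648 × 0.0419 = 2.71512×10⁻³ m².
P = εσAT⁴ = 0.939 × 5.670×10⁻⁸ × 2.71512×10⁻³ × (86.8)⁴ = 8.21×10⁻³ W.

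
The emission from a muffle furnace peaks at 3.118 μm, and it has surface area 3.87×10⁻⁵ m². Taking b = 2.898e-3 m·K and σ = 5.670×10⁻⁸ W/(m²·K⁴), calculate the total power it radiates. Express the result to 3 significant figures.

P ≈ 1.64 W

Wien's law: T = b/λ_max = 2.898×10⁻³/3.118×10⁻⁶ = 929.442 K.
Area A = 3.87×10⁻⁵ m².
Then P = σAT⁴ = 5.670×10⁻⁸×3.87×10⁻⁵×(929.442)⁴ = 1.64 W.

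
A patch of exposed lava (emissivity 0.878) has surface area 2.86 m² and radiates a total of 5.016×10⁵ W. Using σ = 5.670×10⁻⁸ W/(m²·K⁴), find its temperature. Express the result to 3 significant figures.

T ≈ 1.37×10³ K

Area A = 2.86 m².
P = εσAT⁴ ⇒ T = (P/(εσA))^(1/4) = (5.016×10⁵/(0.878×5.670×10⁻⁸×2.86))^(1/4) = 1.37×10³ K.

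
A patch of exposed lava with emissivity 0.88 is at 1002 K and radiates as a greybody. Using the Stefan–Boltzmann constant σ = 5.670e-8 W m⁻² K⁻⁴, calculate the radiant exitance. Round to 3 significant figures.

Stefan–Boltzmann: I = εσT⁴ = 0.88 × 5.670×10⁻⁸ × (1002)⁴ = 5.03×10⁴ W/m².

I ≈ 5.03×10⁴ W/m²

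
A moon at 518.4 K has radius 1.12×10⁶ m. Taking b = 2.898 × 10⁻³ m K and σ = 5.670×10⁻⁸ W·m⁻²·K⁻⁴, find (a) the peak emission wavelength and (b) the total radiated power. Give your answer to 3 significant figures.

(a) λ_max = b/T = 2.898×10⁻³/518.4 = 5.590×10⁻⁶ m = 5.59 μm.
Surface area A = 4πR² = 4π(1.12×10⁶ m)² = 1.57633×10¹³ m².
(b) P = σAT⁴ = 5.670×10⁻⁸×1.57633×10¹³×(518.4)⁴ = 6.45×10¹⁶ W.

λ_max ≈ 5.59 μm; P ≈ 6.45×10¹⁶ W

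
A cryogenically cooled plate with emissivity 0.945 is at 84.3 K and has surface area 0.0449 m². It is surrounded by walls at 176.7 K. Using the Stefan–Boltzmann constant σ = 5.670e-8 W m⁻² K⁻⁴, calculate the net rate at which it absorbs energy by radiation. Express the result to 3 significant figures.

Area A = 0.0449 m².
Net radiated power P_net = εσA(T⁴ − T₀⁴) = 0.945×5.670×10⁻⁸×0.0449×(84.3⁴ − 176.7⁴).
T⁴ − T₀⁴ = 5.05022×10⁷ − 9.74869×10⁸ = -9.24367×10⁸ K⁴, so P_net = -2.22 W — negative, meaning a net gain of 2.22 W.

Net gain ≈ 2.22 W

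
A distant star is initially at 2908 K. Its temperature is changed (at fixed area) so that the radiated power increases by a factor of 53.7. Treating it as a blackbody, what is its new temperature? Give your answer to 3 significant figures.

T₂ ≈ 7.87×10³ K

P ∝ T⁴, so T₂/T₁ = (P₂/P₁)^(1/4) = (53.7)^(1/4) = 2.70703.
T₂ = 2908 × 2.70703 = 7.87×10³ K.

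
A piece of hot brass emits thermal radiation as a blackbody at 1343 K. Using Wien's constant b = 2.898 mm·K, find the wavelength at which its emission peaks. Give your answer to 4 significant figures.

λ_max ≈ 2.158 μm

Wien's displacement law: λ_max = b/T = (2.898×10⁻³ m·K)/(1343 K) = 2.1579×10⁻⁶ m.
That is 2.158 μm, in the infrared range.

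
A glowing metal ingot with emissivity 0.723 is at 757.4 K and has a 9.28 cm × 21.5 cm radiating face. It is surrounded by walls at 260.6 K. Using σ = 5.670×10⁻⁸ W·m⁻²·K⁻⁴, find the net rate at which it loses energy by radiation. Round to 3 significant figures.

Area A = 0.0928 × 0.215 = 0.019952 m².
Net radiated power P_net = εσA(T⁴ − T₀⁴) = 0.723×5.670×10⁻⁸×0.019952×(757.4⁴ − 260.6⁴).
T⁴ − T₀⁴ = 3.29080×10¹¹ − 4.61209×10⁹ = 3.24468×10¹¹ K⁴, so P_net = 265 W.

Net loss ≈ 265 W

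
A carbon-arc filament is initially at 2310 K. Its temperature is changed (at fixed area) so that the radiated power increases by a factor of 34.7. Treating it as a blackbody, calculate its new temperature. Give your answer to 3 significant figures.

T₂ ≈ 5.61×10³ K

P ∝ T⁴, so T₂/T₁ = (P₂/P₁)^(1/4) = (34.7)^(1/4) = 2.42707.
T₂ = 2310 × 2.42707 = 5.61×10³ K.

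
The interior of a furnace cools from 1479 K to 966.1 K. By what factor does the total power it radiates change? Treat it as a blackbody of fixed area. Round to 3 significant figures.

P ∝ T⁴, so P₂/P₁ = (T₂/T₁)⁴ = (966.1/1479)⁴ = (0.653212)⁴ = 0.182.

P₂/P₁ ≈ 0.182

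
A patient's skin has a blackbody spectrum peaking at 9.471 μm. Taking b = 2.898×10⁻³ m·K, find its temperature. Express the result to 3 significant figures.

Wien's law gives T = b/λ_max = (2.898×10⁻³ m·K)/(9.471×10⁻⁶ m) = 306 K.

T ≈ 306 K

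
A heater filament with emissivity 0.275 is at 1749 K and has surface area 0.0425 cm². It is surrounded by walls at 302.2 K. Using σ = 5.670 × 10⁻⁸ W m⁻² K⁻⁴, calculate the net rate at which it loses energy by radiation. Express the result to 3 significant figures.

Net loss ≈ 0.620 W

Area A = 0.0425 cm² = 4.25×10⁻⁶ m².
Net radiated power P_net = εσA(T⁴ − T₀⁴) = 0.275×5.670×10⁻⁸×4.25×10⁻⁶×(1749⁴ − 302.2⁴).
T⁴ − T₀⁴ = 9.35749×10¹² − 8.34023×10⁹ = 9.34915×10¹² K⁴, so P_net = 0.620 W.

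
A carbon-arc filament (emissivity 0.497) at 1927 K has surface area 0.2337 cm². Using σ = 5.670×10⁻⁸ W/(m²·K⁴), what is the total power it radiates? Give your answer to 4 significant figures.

P ≈ 9.081 W

Area A = 0.2337 cm² = 2.337×10⁻⁵ m².
P = εσAT⁴ = 0.497 × 5.670×10⁻⁸ × 2.337×10⁻⁵ × (1927)⁴ = 9.081 W.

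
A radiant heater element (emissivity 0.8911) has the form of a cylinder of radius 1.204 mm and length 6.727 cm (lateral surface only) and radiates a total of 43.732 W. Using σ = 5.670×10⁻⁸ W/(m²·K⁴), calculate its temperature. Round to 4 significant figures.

Lateral area A = 2πrL = 2π×1.204×10⁻³×0.06727 = 5.08895×10⁻⁴ m².
P = εσAT⁴ ⇒ T = (P/(εσA))^(1/4) = (43.732/(0.8911×5.670×10⁻⁸×5.08895×10⁻⁴))^(1/4) = 1142 K.

T ≈ 1142 K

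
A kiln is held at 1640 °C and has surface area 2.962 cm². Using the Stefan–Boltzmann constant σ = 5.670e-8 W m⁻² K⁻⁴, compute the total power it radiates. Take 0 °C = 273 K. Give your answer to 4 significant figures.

P ≈ 224.9 W

T = 1640 °C + 273 = 1913 K.
Area A = 2.962 cm² = 2.962×10⁻⁴ m².
P = σAT⁴ = 5.670×10⁻⁸ × 2.962×10⁻⁴ × (1913)⁴ = 224.9 W.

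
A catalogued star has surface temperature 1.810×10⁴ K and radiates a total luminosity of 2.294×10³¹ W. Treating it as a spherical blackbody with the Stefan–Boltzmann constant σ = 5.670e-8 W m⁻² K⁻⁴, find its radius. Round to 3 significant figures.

L = 4πR²σT⁴ ⇒ R = √(L/(4πσT⁴)).
σT⁴ = 6.08552×10⁹ W/m², so R = √(2.294×10³¹/(4π×6.08552×10⁹)) = 1.73×10¹⁰ m.

R ≈ 1.73×10¹⁰ m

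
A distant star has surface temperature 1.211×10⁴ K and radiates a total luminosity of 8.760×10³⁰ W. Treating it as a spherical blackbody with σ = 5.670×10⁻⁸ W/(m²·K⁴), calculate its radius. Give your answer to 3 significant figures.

R ≈ 2.39×10¹⁰ m

L = 4πR²σT⁴ ⇒ R = √(L/(4πσT⁴)).
σT⁴ = 1.21944×10⁹ W/m², so R = √(8.760×10³⁰/(4π×1.21944×10⁹)) = 2.39×10¹⁰ m.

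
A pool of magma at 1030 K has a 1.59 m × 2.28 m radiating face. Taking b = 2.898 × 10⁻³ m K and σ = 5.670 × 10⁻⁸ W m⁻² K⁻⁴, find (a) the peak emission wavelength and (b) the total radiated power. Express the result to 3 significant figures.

(a) λ_max = b/T = 2.898×10⁻³/1030 = 2.814×10⁻⁶ m = 2.81 μm.
Area A = 1.59 × 2.28 = 3.6252 m².
(b) P = σAT⁴ = 5.670×10⁻⁸×3.6252×(1030)⁴ = 2.31×10⁵ W.

λ_max ≈ 2.81 μm; P ≈ 2.31×10⁵ W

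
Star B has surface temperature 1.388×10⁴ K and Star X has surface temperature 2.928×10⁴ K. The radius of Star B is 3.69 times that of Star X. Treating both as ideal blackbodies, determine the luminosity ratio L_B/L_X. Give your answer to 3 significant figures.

L ∝ R²T⁴, so L_B/L_X = (R_B/R_X)²(T_B/T_X)⁴ = (3.69)² × (1.388×10⁴/2.928×10⁴)⁴ = 13.6161 × 0.0504979 = 0.688.

L_B/L_X ≈ 0.688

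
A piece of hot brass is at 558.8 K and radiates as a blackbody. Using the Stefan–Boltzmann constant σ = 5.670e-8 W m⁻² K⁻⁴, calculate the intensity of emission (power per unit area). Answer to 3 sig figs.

Stefan–Boltzmann: I = σT⁴ = 5.670×10⁻⁸ × (558.8)⁴ = 5.53×10³ W/m².

I ≈ 5.53×10³ W/m²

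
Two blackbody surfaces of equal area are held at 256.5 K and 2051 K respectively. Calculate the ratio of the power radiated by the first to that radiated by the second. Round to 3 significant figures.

With equal areas, P₁/P₂ = (T₁/T₂)⁴ = (256.5/2051)⁴ = 2.45×10⁻⁴.

P₁/P₂ ≈ 2.45×10⁻⁴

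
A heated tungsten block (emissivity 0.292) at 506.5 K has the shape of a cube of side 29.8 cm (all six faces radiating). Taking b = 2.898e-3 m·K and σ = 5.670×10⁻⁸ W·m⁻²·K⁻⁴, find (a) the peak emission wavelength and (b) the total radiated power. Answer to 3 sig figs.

λ_max ≈ 5.72 μm; P ≈ 581 W

(a) λ_max = b/T = 2.898×10⁻³/506.5 = 5.722×10⁻⁶ m = 5.72 μm.
Area A = 6s² = 6×(0.298 m)² = 0.532824 m².
(b) P = εσAT⁴ = 0.292×5.670×10⁻⁸×0.532824×(506.5)⁴ = 581 W.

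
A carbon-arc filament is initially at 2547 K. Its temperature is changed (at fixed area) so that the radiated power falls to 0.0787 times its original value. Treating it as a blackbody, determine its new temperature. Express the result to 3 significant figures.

P ∝ T⁴, so T₂/T₁ = (P₂/P₁)^(1/4) = (0.0787)^(1/4) = 0.529656.
T₂ = 2547 × 0.529656 = 1.35×10³ K.

T₂ ≈ 1.35×10³ K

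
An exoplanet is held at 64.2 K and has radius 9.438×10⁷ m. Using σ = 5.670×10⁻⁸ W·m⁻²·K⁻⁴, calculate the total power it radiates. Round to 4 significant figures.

Surface area A = 4πR² = 4π(9.438×10⁷ m)² = 1.11936×10¹⁷ m².
P = σAT⁴ = 5.670×10⁻⁸ × 1.11936×10¹⁷ × (64.2)⁴ = 1.078×10¹⁷ W.

P ≈ 1.078×10¹⁷ W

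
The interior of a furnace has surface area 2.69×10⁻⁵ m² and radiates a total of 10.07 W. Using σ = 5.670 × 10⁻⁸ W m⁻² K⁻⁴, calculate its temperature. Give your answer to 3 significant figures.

Area A = 2.69×10⁻⁵ m².
P = σAT⁴ ⇒ T = (P/(σA))^(1/4) = (10.07/(5.670×10⁻⁸×2.69×10⁻⁵))^(1/4) = 1.60×10³ K.

T ≈ 1.60×10³ K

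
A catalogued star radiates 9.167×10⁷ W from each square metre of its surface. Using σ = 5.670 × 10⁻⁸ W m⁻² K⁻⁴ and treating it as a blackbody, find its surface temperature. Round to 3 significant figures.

I = σT⁴, so T = (I/σ)^(1/4) = (9.167×10⁷/(5.670×10⁻⁸))^(1/4) = 6.34×10³ K.

T ≈ 6.34×10³ K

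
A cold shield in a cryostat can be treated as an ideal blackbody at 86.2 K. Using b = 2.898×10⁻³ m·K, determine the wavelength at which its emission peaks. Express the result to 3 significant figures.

λ_max ≈ 33.6 μm

Wien's displacement law: λ_max = b/T = (2.898×10⁻³ m·K)/(86.2 K) = 3.362×10⁻⁵ m.
That is 33.6 μm, in the infrared range.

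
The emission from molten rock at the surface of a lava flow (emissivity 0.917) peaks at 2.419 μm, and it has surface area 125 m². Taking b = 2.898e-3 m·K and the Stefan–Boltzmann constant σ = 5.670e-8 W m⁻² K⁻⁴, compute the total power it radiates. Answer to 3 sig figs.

P ≈ 1.34×10⁷ W

Wien's law: T = b/λ_max = 2.898×10⁻³/2.419×10⁻⁶ = 1198.02 K.
Area A = 125 m².
Then P = εσAT⁴ = 0.917×5.670×10⁻⁸×125×(1198.02)⁴ = 1.34×10⁷ W.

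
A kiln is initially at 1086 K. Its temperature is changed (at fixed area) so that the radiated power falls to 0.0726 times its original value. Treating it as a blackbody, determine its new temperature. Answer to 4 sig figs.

P ∝ T⁴, so T₂/T₁ = (P₂/P₁)^(1/4) = (0.0726)^(1/4) = 0.519080.
T₂ = 1086 × 0.519080 = 563.7 K.

T₂ ≈ 563.7 K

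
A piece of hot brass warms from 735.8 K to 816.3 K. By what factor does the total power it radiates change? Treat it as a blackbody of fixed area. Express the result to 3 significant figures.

P₂/P₁ ≈ 1.51

P ∝ T⁴, so P₂/P₁ = (T₂/T₁)⁴ = (816.3/735.8)⁴ = (1.10940)⁴ = 1.51.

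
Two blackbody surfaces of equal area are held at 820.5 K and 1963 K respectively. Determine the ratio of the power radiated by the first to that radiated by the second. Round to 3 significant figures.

With equal areas, P₁/P₂ = (T₁/T₂)⁴ = (820.5/1963)⁴ = 0.0305.

P₁/P₂ ≈ 0.0305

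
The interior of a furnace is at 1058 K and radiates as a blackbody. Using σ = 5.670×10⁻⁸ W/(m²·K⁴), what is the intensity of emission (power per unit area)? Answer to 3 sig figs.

Stefan–Boltzmann: I = σT⁴ = 5.670×10⁻⁸ × (1058)⁴ = 7.10×10⁴ W/m².

I ≈ 7.10×10⁴ W/m²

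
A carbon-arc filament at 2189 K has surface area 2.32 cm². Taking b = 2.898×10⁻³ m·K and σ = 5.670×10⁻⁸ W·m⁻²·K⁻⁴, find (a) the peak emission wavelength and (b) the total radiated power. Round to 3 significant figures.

(a) λ_max = b/T = 2.898×10⁻³/2189 = 1.324×10⁻⁶ m = 1.32×10³ nm.
Area A = 2.32 cm² = 2.32×10⁻⁴ m².
(b) P = σAT⁴ = 5.670×10⁻⁸×2.32×10⁻⁴×(2189)⁴ = 302 W.

λ_max ≈ 1.32×10³ nm; P ≈ 302 W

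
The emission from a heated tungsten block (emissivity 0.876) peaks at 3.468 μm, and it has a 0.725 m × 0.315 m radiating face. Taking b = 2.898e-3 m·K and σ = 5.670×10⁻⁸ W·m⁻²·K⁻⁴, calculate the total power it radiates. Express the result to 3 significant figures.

P ≈ 5.53×10³ W

Wien's law: T = b/λ_max = 2.898×10⁻³/3.468×10⁻⁶ = 835.640 K.
Area A = 0.725 × 0.315 = 0.228375 m².
Then P = εσAT⁴ = 0.876×5.670×10⁻⁸×0.228375×(835.640)⁴ = 5.53×10³ W.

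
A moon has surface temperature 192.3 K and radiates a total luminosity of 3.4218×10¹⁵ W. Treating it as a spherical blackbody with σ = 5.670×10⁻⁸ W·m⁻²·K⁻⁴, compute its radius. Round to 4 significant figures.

R ≈ 1.874×10⁶ m

L = 4πR²σT⁴ ⇒ R = √(L/(4πσT⁴)).
σT⁴ = 77.5354 W/m², so R = √(3.4218×10¹⁵/(4π×77.5354)) = 1.874×10⁶ m.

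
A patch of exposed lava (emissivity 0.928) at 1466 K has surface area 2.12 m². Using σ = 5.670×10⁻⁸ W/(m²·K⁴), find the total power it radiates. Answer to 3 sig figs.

P ≈ 5.15×10⁵ W

Area A = 2.12 m².
P = εσAT⁴ = 0.928 × 5.670×10⁻⁸ × 2.12 × (1466)⁴ = 5.15×10⁵ W.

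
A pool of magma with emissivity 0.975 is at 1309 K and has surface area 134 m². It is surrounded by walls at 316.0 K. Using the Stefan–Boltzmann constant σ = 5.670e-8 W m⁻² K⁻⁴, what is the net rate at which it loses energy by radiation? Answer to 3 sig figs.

Net loss ≈ 2.17×10⁷ W

Area A = 134 m².
Net radiated power P_net = εσA(T⁴ − T₀⁴) = 0.975×5.670×10⁻⁸×134×(1309⁴ − 316.0⁴).
T⁴ − T₀⁴ = 2.93602×10¹² − 9.97122×10⁹ = 2.92605×10¹² K⁴, so P_net = 2.17×10⁷ W.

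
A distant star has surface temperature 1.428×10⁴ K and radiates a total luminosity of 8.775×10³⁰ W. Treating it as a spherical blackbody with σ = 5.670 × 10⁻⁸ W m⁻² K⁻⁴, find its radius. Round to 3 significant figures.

L = 4πR²σT⁴ ⇒ R = √(L/(4πσT⁴)).
σT⁴ = 2.35774×10⁹ W/m², so R = √(8.775×10³⁰/(4π×2.35774×10⁹)) = 1.72×10¹⁰ m.

R ≈ 1.72×10¹⁰ m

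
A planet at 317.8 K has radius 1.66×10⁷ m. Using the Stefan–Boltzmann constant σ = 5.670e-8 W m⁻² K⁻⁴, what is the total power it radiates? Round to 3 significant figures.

Surface area A = 4πR² = 4π(1.66×10⁷ m)² = 3.46279×10¹⁵ m².
P = σAT⁴ = 5.670×10⁻⁸ × 3.46279×10¹⁵ × (317.8)⁴ = 2.00×10¹⁸ W.

P ≈ 2.00×10¹⁸ W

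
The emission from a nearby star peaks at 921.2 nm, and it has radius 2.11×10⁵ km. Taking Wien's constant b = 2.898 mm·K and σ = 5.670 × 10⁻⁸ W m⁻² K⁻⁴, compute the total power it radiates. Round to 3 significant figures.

P ≈ 3.11×10²⁴ W

Wien's law: T = b/λ_max = 2.898×10⁻³/9.212×10⁻⁷ = 3145.90 K.
Surface area A = 4πR² = 4π(2.11×10⁸ m)² = 5.59467×10¹⁷ m².
Then P = σAT⁴ = 5.670×10⁻⁸×5.59467×10¹⁷×(3145.90)⁴ = 3.11×10²⁴ W.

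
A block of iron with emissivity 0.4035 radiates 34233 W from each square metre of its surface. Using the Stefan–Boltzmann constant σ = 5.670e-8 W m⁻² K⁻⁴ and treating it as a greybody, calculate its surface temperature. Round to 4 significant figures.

T ≈ 1106 K

I = εσT⁴, so T = (I/εσ)^(1/4) = (34233/(0.4035×5.670×10⁻⁸))^(1/4) = 1106 K.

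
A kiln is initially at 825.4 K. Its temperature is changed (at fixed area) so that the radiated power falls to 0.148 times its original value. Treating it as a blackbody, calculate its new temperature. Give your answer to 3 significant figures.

P ∝ T⁴, so T₂/T₁ = (P₂/P₁)^(1/4) = (0.148)^(1/4) = 0.620248.
T₂ = 825.4 × 0.620248 = 512 K.

T₂ ≈ 512 K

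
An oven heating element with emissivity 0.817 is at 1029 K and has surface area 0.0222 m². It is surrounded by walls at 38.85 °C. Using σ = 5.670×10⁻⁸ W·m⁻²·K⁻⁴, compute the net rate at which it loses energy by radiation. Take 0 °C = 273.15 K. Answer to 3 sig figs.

Net loss ≈ 1.14×10³ W

Surroundings: T = 38.85 °C + 273.15 = 312.00 K.
Area A = 0.0222 m².
Net radiated power P_net = εσA(T⁴ − T₀⁴) = 0.817×5.670×10⁻⁸×0.0222×(1029⁴ − 312.00⁴).
T⁴ − T₀⁴ = 1.12114×10¹² − 9.47585×10⁹ = 1.11166×10¹² K⁴, so P_net = 1.14×10³ W.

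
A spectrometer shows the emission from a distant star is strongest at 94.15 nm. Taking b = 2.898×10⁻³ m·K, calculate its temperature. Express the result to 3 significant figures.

Wien's law gives T = b/λ_max = (2.898×10⁻³ m·K)/(9.415×10⁻⁸ m) = 3.08×10⁴ K.

T ≈ 3.08×10⁴ K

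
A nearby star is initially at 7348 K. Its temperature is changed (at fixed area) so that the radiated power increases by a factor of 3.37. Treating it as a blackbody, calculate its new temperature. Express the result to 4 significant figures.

P ∝ T⁴, so T₂/T₁ = (P₂/P₁)^(1/4) = (3.37)^(1/4) = 1.35490.
T₂ = 7348 × 1.35490 = 9956 K.

T₂ ≈ 9956 K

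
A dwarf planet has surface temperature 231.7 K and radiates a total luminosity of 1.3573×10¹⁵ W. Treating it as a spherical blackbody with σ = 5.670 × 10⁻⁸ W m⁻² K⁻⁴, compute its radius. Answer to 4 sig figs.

L = 4πR²σT⁴ ⇒ R = √(L/(4πσT⁴)).
σT⁴ = 163.413 W/m², so R = √(1.3573×10¹⁵/(4π×163.413)) = 8.130×10⁵ m.

R ≈ 8.130×10⁵ m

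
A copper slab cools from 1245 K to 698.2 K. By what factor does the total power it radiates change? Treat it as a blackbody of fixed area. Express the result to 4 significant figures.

P₂/P₁ ≈ 0.09891

P ∝ T⁴, so P₂/P₁ = (T₂/T₁)⁴ = (698.2/1245)⁴ = (0.560803)⁴ = 0.09891.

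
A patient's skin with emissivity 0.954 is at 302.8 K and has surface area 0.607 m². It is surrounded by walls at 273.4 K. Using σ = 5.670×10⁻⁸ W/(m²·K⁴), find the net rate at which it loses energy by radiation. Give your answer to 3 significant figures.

Area A = 0.607 m².
Net radiated power P_net = εσA(T⁴ − T₀⁴) = 0.954×5.670×10⁻⁸×0.607×(302.8⁴ − 273.4⁴).
T⁴ − T₀⁴ = 8.40666×10⁹ − 5.58720×10⁹ = 2.81946×10⁹ K⁴, so P_net = 92.6 W.

Net loss ≈ 92.6 W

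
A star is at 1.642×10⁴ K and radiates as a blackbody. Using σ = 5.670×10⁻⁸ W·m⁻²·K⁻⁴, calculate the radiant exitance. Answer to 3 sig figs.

Stefan–Boltzmann: I = σT⁴ = 5.670×10⁻⁸ × (1.642×10⁴)⁴ = 4.12×10⁹ W/m².

I ≈ 4.12×10⁹ W/m²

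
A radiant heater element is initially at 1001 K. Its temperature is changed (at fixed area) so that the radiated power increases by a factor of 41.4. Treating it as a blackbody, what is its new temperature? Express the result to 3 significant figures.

P ∝ T⁴, so T₂/T₁ = (P₂/P₁)^(1/4) = (41.4)^(1/4) = 2.53659.
T₂ = 1001 × 2.53659 = 2.54×10³ K.

T₂ ≈ 2.54×10³ K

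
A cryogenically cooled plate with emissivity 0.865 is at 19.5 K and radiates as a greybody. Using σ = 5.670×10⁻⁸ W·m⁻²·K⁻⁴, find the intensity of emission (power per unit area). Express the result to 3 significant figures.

Stefan–Boltzmann: I = εσT⁴ = 0.865 × 5.670×10⁻⁸ × (19.5)⁴ = 7.09×10⁻³ W/m².

I ≈ 7.09×10⁻³ W/m²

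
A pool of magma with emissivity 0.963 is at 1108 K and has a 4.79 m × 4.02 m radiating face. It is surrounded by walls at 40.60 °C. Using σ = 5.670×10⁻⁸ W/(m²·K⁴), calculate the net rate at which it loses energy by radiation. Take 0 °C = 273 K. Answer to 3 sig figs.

Net loss ≈ 1.57×10⁶ W

Surroundings: T = 40.60 °C + 273 = 313.60 K.
Area A = 4.79 × 4.02 = 19.2558 m².
Net radiated power P_net = εσA(T⁴ − T₀⁴) = 0.963×5.670×10⁻⁸×19.2558×(1108⁴ − 313.60⁴).
T⁴ − T₀⁴ = 1.50716×10¹² − 9.67173×10⁹ = 1.49749×10¹² K⁴, so P_net = 1.57×10⁶ W.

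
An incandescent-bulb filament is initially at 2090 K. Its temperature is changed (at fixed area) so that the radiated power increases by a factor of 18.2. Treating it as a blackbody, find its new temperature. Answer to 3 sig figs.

P ∝ T⁴, so T₂/T₁ = (P₂/P₁)^(1/4) = (18.2)^(1/4) = 2.06547.
T₂ = 2090 × 2.06547 = 4.32×10³ K.

T₂ ≈ 4.32×10³ K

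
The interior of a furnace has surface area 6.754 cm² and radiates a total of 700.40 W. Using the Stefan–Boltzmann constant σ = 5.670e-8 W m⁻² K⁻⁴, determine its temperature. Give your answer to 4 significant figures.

T ≈ 2068 K

Area A = 6.754 cm² = 6.754×10⁻⁴ m².
P = σAT⁴ ⇒ T = (P/(σA))^(1/4) = (700.40/(5.670×10⁻⁸×6.754×10⁻⁴))^(1/4) = 2068 K.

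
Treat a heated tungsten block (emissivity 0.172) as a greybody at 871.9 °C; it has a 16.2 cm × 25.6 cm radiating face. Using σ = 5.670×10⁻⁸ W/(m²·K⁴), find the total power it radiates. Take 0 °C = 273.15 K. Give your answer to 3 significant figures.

T = 871.9 °C + 273.15 = 1145.05 K.
Area A = 0.162 × 0.256 = 0.041472 m².
P = εσAT⁴ = 0.172 × 5.670×10⁻⁸ × 0.041472 × (1145.05)⁴ = 695 W.

P ≈ 695 W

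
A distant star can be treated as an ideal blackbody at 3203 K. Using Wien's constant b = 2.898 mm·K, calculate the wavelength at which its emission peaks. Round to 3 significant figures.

Wien's displacement law: λ_max = b/T = (2.898×10⁻³ m·K)/(3203 K) = 9.048×10⁻⁷ m.
That is 0.905 μm, in the infrared range.

λ_max ≈ 0.905 μm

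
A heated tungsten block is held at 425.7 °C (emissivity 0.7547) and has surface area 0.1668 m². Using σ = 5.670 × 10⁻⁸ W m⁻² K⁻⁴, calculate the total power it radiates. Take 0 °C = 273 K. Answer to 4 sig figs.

P ≈ 1701 W

T = 425.7 °C + 273 = 698.7 K.
Area A = 0.1668 m².
P = εσAT⁴ = 0.7547 × 5.670×10⁻⁸ × 0.1668 × (698.7)⁴ = 1701 W.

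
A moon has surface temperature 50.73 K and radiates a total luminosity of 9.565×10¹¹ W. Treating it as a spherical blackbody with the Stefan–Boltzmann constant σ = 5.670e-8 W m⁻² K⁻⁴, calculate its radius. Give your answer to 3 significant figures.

R ≈ 4.50×10⁵ m

L = 4πR²σT⁴ ⇒ R = √(L/(4πσT⁴)).
σT⁴ = 0.375528 W/m², so R = √(9.565×10¹¹/(4π×0.375528)) = 4.50×10⁵ m.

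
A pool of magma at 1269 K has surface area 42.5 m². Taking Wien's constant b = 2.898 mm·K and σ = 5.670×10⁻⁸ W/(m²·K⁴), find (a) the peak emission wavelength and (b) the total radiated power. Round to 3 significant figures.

(a) λ_max = b/T = 2.898×10⁻³/1269 = 2.284×10⁻⁶ m = 2.28 μm.
Area A = 42.5 m².
(b) P = σAT⁴ = 5.670×10⁻⁸×42.5×(1269)⁴ = 6.25×10⁶ W.

λ_max ≈ 2.28 μm; P ≈ 6.25×10⁶ W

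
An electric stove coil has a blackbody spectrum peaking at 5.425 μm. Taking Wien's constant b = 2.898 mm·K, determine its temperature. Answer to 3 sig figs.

Wien's law gives T = b/λ_max = (2.898×10⁻³ m·K)/(5.425×10⁻⁶ m) = 534 K.

T ≈ 534 K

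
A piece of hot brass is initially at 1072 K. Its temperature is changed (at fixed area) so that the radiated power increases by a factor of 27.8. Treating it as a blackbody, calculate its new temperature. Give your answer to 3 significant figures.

P ∝ T⁴, so T₂/T₁ = (P₂/P₁)^(1/4) = (27.8)^(1/4) = 2.29621.
T₂ = 1072 × 2.29621 = 2.46×10³ K.

T₂ ≈ 2.46×10³ K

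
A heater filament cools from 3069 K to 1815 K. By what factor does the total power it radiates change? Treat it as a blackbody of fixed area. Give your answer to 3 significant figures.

P₂/P₁ ≈ 0.122

P ∝ T⁴, so P₂/P₁ = (T₂/T₁)⁴ = (1815/3069)⁴ = (0.591398)⁴ = 0.122.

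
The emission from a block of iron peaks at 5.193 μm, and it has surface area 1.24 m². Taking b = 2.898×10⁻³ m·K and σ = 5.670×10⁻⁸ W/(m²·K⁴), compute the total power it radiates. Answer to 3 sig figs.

Wien's law: T = b/λ_max = 2.898×10⁻³/5.193×10⁻⁶ = 558.059 K.
Area A = 1.24 m².
Then P = σAT⁴ = 5.670×10⁻⁸×1.24×(558.059)⁴ = 6.82×10³ W.

P ≈ 6.82×10³ W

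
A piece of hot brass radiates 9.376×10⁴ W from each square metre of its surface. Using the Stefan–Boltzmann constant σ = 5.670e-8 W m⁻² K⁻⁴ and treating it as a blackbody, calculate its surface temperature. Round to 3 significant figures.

T ≈ 1.13×10³ K

I = σT⁴, so T = (I/σ)^(1/4) = (9.376×10⁴/(5.670×10⁻⁸))^(1/4) = 1.13×10³ K.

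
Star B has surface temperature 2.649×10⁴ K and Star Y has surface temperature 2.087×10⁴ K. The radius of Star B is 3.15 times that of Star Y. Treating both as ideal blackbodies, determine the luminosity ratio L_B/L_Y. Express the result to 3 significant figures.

L_B/L_Y ≈ 25.8

L ∝ R²T⁴, so L_B/L_Y = (R_B/R_Y)²(T_B/T_Y)⁴ = (3.15)² × (2.649×10⁴/2.087×10⁴)⁴ = 9.9225 × 2.59560 = 25.8.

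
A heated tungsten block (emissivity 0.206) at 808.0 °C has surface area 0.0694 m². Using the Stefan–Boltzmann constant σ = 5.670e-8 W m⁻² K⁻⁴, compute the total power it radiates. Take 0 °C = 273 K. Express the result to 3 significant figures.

P ≈ 1.11×10³ W

T = 808.0 °C + 273 = 1081.0 K.
Area A = 0.0694 m².
P = εσAT⁴ = 0.206 × 5.670×10⁻⁸ × 0.0694 × (1081.0)⁴ = 1.11×10³ W.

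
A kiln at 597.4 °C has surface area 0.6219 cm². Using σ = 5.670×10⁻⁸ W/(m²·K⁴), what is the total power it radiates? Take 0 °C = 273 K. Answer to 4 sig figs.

T = 597.4 °C + 273 = 870.4 K.
Area A = 0.6219 cm² = 6.219×10⁻⁵ m².
P = σAT⁴ = 5.670×10⁻⁸ × 6.219×10⁻⁵ × (870.4)⁴ = 2.024 W.

P ≈ 2.024 W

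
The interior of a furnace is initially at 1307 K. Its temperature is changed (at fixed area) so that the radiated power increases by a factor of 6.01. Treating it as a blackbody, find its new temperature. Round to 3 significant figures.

P ∝ T⁴, so T₂/T₁ = (P₂/P₁)^(1/4) = (6.01)^(1/4) = 1.56574.
T₂ = 1307 × 1.56574 = 2.05×10³ K.

T₂ ≈ 2.05×10³ K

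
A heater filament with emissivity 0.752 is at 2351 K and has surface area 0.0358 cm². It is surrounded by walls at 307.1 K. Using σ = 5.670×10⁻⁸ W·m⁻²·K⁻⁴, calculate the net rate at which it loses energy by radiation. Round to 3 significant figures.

Net loss ≈ 4.66 W

Area A = 0.0358 cm² = 3.58×10⁻⁶ m².
Net radiated power P_net = εσA(T⁴ − T₀⁴) = 0.752×5.670×10⁻⁸×3.58×10⁻⁶×(2351⁴ − 307.1⁴).
T⁴ − T₀⁴ = 3.05500×10¹³ − 8.89445×10⁹ = 3.05411×10¹³ K⁴, so P_net = 4.66 W.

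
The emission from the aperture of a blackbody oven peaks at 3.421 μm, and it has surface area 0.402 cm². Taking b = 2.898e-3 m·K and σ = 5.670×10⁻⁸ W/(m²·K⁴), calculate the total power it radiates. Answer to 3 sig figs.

Wien's law: T = b/λ_max = 2.898×10⁻³/3.421×10⁻⁶ = 847.121 K.
Area A = 0.402 cm² = 4.02×10⁻⁵ m².
Then P = σAT⁴ = 5.670×10⁻⁸×4.02×10⁻⁵×(847.121)⁴ = 1.17 W.

P ≈ 1.17 W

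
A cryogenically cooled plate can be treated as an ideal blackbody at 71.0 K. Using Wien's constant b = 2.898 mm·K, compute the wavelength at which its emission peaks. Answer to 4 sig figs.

λ_max ≈ 40.82 μm

Wien's displacement law: λ_max = b/T = (2.898×10⁻³ m·K)/(71.0 K) = 4.0817×10⁻⁵ m.
That is 40.82 μm, in the infrared range.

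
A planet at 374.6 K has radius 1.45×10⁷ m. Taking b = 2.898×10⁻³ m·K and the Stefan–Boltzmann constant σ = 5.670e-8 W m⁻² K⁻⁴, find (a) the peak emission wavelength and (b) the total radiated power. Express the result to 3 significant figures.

(a) λ_max = b/T = 2.898×10⁻³/374.6 = 7.736×10⁻⁶ m = 7.74 μm.
Surface area A = 4πR² = 4π(1.45×10⁷ m)² = 2.64208×10¹⁵ m².
(b) P = σAT⁴ = 5.670×10⁻⁸×2.64208×10¹⁵×(374.6)⁴ = 2.95×10¹⁸ W.

λ_max ≈ 7.74 μm; P ≈ 2.95×10¹⁸ W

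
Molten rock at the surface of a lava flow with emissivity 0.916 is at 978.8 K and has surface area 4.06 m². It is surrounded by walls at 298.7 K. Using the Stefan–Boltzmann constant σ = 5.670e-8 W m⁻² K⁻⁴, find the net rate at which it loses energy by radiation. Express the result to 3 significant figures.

Area A = 4.06 m².
Net radiated power P_net = εσA(T⁴ − T₀⁴) = 0.916×5.670×10⁻⁸×4.06×(978.8⁴ − 298.7⁴).
T⁴ − T₀⁴ = 9.17859×10¹¹ − 7.96051×10⁹ = 9.09898×10¹¹ K⁴, so P_net = 1.92×10⁵ W.

Net loss ≈ 1.92×10⁵ W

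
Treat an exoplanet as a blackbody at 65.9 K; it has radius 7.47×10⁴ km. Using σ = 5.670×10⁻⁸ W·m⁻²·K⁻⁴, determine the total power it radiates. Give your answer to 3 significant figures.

Surface area A = 4πR² = 4π(7.47×10⁷ m)² = 7.01215×10¹⁶ m².
P = σAT⁴ = 5.670×10⁻⁸ × 7.01215×10¹⁶ × (65.9)⁴ = 7.50×10¹⁶ W.

P ≈ 7.50×10¹⁶ W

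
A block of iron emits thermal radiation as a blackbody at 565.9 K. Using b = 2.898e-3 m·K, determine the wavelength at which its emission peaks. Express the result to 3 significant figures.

λ_max ≈ 5.12 μm

Wien's displacement law: λ_max = b/T = (2.898×10⁻³ m·K)/(565.9 K) = 5.121×10⁻⁶ m.
That is 5.12 μm, in the infrared range.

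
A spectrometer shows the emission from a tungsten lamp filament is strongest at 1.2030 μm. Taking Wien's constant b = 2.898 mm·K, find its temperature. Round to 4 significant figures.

Wien's law gives T = b/λ_max = (2.898×10⁻³ m·K)/(1.2030×10⁻⁶ m) = 2409 K.

T ≈ 2409 K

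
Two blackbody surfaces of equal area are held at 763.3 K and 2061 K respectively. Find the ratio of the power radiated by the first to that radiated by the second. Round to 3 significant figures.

P₁/P₂ ≈ 0.0188

With equal areas, P₁/P₂ = (T₁/T₂)⁴ = (763.3/2061)⁴ = 0.0188.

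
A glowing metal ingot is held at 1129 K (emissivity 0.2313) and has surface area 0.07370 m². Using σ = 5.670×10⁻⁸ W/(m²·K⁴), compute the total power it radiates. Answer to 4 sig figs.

Area A = 0.07370 m².
P = εσAT⁴ = 0.2313 × 5.670×10⁻⁸ × 0.07370 × (1129)⁴ = 1570 W.

P ≈ 1570 W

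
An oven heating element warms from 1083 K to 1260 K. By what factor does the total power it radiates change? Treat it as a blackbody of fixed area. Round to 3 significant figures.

P ∝ T⁴, so P₂/P₁ = (T₂/T₁)⁴ = (1260/1083)⁴ = (1.16343)⁴ = 1.83.

P₂/P₁ ≈ 1.83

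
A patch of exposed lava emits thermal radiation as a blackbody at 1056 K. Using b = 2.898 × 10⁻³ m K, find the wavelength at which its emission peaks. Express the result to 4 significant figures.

λ_max ≈ 2.744 μm

Wien's displacement law: λ_max = b/T = (2.898×10⁻³ m·K)/(1056 K) = 2.7443×10⁻⁶ m.
That is 2.744 μm, in the infrared range.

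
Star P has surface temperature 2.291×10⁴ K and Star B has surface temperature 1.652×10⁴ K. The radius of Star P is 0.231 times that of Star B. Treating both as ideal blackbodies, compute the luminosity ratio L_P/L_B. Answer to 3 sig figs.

L_P/L_B ≈ 0.197

L ∝ R²T⁴, so L_P/L_B = (R_P/R_B)²(T_P/T_B)⁴ = (0.231)² × (2.291×10⁴/1.652×10⁴)⁴ = 0.053361 × 3.69879 = 0.197.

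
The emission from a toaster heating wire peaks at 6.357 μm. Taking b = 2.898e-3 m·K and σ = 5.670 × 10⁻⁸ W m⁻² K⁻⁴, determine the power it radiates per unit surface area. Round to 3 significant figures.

Wien's law: T = b/λ_max = 2.898×10⁻³/6.357×10⁻⁶ = 455.875 K.
Then I = σT⁴ = 5.670×10⁻⁸×(455.875)⁴ = 2.45×10³ W/m².

I ≈ 2.45×10³ W/m²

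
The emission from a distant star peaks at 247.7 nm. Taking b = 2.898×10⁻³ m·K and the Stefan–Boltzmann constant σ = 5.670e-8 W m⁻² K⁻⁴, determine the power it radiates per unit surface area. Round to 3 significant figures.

Wien's law: T = b/λ_max = 2.898×10⁻³/2.477×10⁻⁷ = 11699.6 K.
Then I = σT⁴ = 5.670×10⁻⁸×(11699.6)⁴ = 1.06×10⁹ W/m².

I ≈ 1.06×10⁹ W/m²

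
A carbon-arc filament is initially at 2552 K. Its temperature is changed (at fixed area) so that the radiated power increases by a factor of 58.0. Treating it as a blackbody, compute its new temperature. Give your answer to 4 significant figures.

T₂ ≈ 7043 K

P ∝ T⁴, so T₂/T₁ = (P₂/P₁)^(1/4) = (58.0)^(1/4) = 2.75967.
T₂ = 2552 × 2.75967 = 7043 K.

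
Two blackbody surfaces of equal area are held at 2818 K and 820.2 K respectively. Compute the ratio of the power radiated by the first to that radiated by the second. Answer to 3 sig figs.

With equal areas, P₁/P₂ = (T₁/T₂)⁴ = (2818/820.2)⁴ = 139.

P₁/P₂ ≈ 139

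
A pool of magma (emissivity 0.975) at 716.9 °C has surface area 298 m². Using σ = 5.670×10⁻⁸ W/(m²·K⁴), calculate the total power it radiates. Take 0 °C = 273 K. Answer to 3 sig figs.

T = 716.9 °C + 273 = 989.9 K.
Area A = 298 m².
P = εσAT⁴ = 0.975 × 5.670×10⁻⁸ × 298 × (989.9)⁴ = 1.58×10⁷ W.

P ≈ 1.58×10⁷ W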